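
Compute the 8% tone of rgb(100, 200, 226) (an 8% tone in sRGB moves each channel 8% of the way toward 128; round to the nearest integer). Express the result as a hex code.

#66c2da

Per channel, c → c + 0.08(128 − c):
  R: 100 + 0.08×(128−100) = 100 + 2.24 = 102.24 → 102
  G: 200 + 0.08×(128−200) = 200 − 5.76 = 194.24 → 194
  B: 226 + 0.08×(128−226) = 226 − 7.84 = 218.16 → 218
rgb(102, 194, 218) = #66c2da.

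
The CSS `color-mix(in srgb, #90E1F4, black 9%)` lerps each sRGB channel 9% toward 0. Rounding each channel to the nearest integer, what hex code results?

#83CDDE

#90E1F4 is rgb(144, 225, 244).
A 9% shade moves each channel 9% toward 0:
  R: 144 + 0.09×(0−144) = 144 − 12.96 = 131.04 → 131
  G: 225 + 0.09×(0−225) = 225 − 20.25 = 204.75 → 205
  B: 244 + 0.09×(0−244) = 244 − 21.96 = 222.04 → 222
rgb(131, 205, 222) = #83CDDE.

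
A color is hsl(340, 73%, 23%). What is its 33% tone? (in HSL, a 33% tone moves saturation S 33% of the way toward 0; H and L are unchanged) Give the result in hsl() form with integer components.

S moves 33% from 73 toward 0: 73 − 24.09 = 48.91 → 49.
H and L are unchanged.

hsl(340, 49%, 23%)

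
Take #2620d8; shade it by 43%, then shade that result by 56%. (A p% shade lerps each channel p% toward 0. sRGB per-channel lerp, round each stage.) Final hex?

#0a0836

#2620d8 is rgb(38, 32, 216).
A 43% shade moves each channel 43% toward 0:
  R: 38 + 0.43×(0−38) = 38 − 16.34 = 21.66 → 22
  G: 32 + 0.43×(0−32) = 32 − 13.76 = 18.24 → 18
  B: 216 − 92.88 = 123.12 → 123
After the shade: rgb(22, 18, 123) = #16127b.
Lerp each channel 56% toward 0:
  R: 22 − 12.32 = 9.68 → 10
  G: 18 − 10.08 = 7.92 → 8
  B: 123 − 68.88 = 54.12 → 54
rgb(10, 8, 54) = #0a0836.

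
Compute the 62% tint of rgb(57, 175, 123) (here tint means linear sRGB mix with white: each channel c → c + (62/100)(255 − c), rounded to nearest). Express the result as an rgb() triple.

Per channel, c → c + 0.62(255 − c):
  R: 57 + 122.76 = 179.76 → 180
  G: 175 + 0.62×(255−175) = 175 + 49.6 = 224.6 → 225
  B: 123 + 81.84 = 204.84 → 205

rgb(180, 225, 205)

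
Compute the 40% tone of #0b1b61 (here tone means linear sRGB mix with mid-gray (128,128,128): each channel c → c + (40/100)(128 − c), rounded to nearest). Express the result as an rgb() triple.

#0b1b61 is rgb(11, 27, 97).
Per channel, c → c + 0.4(128 − c):
  R: 11 + 0.4×(128−11) = 11 + 46.8 = 57.8 → 58
  G: 27 + 40.4 = 67.4 → 67
  B: 97 + 12.4 = 109.4 → 109

rgb(58, 67, 109)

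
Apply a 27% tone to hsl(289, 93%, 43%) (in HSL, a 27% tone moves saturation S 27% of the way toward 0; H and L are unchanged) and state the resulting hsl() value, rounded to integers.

hsl(289, 68%, 43%)

S moves 27% from 93 toward 0: 93 − 25.11 = 67.89 → 68.
H and L are unchanged.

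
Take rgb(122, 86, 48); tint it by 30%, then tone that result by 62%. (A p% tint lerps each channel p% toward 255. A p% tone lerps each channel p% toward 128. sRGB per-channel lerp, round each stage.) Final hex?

Lerp each channel 30% toward 255:
  R: 122 + 0.3×(255−122) = 122 + 39.9 = 161.9 → 162
  G: 86 + 0.3×(255−86) = 86 + 50.7 = 136.7 → 137
  B: 48 + 62.1 = 110.1 → 110
After the tint: rgb(162, 137, 110) = #A2896E.
Per channel, c → c + 0.62(128 − c):
  R: 162 + 0.62×(128−162) = 162 − 21.08 = 140.92 → 141
  G: 137 − 5.58 = 131.42 → 131
  B: 110 + 0.62×(128−110) = 110 + 11.16 = 121.16 → 121
rgb(141, 131, 121) = #8D8379.

#8D8379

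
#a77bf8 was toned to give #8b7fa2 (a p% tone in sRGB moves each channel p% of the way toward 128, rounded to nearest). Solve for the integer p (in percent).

72%

#a77bf8 is rgb(167, 123, 248); #8b7fa2 is rgb(139, 127, 162).
On the B channel (widest range): 162 ≈ 248 + (p/100)(128 − 248), so p ≈ 100×(162 − 248)/(128 − 248) = -8600/-120 = 71.67.
p = 72 reproduces all three channels after rounding.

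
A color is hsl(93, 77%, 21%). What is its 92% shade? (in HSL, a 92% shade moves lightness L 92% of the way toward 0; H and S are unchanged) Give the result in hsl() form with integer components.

hsl(93, 77%, 2%)

L moves 92% from 21 toward 0: 21 − 19.32 = 1.68 → 2.
H and S are unchanged.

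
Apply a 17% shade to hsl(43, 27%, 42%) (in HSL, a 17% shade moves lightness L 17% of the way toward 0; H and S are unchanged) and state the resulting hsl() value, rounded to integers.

L moves 17% from 42 toward 0: 42 − 7.14 = 34.86 → 35.
H and S are unchanged.

hsl(43, 27%, 35%)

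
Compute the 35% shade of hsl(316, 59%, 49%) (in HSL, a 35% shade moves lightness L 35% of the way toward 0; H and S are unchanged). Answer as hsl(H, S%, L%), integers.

L moves 35% from 49 toward 0: 49 − 17.15 = 31.85 → 32.
H and S are unchanged.

hsl(316, 59%, 32%)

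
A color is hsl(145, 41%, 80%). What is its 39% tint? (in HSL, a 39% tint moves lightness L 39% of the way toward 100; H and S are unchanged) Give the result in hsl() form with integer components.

L moves 39% from 80 toward 100: 80 + 7.8 = 87.8 → 88.
H and S are unchanged.

hsl(145, 41%, 88%)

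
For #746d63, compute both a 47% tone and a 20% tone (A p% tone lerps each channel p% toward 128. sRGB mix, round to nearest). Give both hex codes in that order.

#746d63 is rgb(116, 109, 99).
47% tone:
  R: 116 + 0.47×(128−116) = 116 + 5.64 = 121.64 → 122
  G: 109 + 8.93 = 117.93 → 118
  B: 99 + 0.47×(128−99) = 99 + 13.63 = 112.63 → 113
  → #7a7671
20% tone:
  R: 116 + 0.2×(128−116) = 116 + 2.4 = 118.4 → 118
  G: 109 + 3.8 = 112.8 → 113
  B: 99 + 5.8 = 104.8 → 105
  → #767169

#7a7671, #767169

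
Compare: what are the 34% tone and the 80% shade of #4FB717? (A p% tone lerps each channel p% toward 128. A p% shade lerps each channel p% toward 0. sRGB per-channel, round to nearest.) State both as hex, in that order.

#4FB717 is rgb(79, 183, 23).
34% tone:
  R: 79 + 0.34×(128−79) = 79 + 16.66 = 95.66 → 96
  G: 183 + 0.34×(128−183) = 183 − 18.7 = 164.3 → 164
  B: 23 + 0.34×(128−23) = 23 + 35.7 = 58.7 → 59
  → #60A43B
80% shade:
  R: 79 − 63.2 = 15.8 → 16
  G: 183 + 0.8×(0−183) = 183 − 146.4 = 36.6 → 37
  B: 23 + 0.8×(0−23) = 23 − 18.4 = 4.6 → 5
  → #102505

#60A43B, #102505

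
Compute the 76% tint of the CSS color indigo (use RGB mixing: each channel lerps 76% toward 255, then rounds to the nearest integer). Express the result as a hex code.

#D4C2E1

CSS indigo is rgb(75, 0, 130).
Per channel, c → c + 0.76(255 − c):
  R: 75 + 136.8 = 211.8 → 212
  G: 0 + 0.76×(255−0) = 0 + 193.8 = 193.8 → 194
  B: 130 + 95 = 225 → 225
rgb(212, 194, 225) = #D4C2E1.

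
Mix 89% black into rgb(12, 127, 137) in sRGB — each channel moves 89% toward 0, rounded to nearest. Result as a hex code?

#010E0F

Lerp each channel 89% toward 0:
  R: 12 + 0.89×(0−12) = 12 − 10.68 = 1.32 → 1
  G: 127 + 0.89×(0−127) = 127 − 113.03 = 13.97 → 14
  B: 137 + 0.89×(0−137) = 137 − 121.93 = 15.07 → 15
rgb(1, 14, 15) = #010E0F.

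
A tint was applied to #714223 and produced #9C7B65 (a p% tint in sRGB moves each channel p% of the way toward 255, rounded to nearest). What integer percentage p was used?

30%

#714223 is rgb(113, 66, 35); #9C7B65 is rgb(156, 123, 101).
On the B channel (widest range): 101 ≈ 35 + (p/100)(255 − 35), so p ≈ 100×(101 − 35)/(255 − 35) = 6600/220 = 30.00.
p = 30 reproduces all three channels after rounding.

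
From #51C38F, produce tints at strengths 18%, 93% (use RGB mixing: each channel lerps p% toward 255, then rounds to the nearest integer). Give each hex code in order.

#51C38F is rgb(81, 195, 143).
18%: (81 + 31.32 = 112.32→112, 195 + 10.8 = 205.8→206, 143 + 20.16 = 163.16→163) → #70CEA3
93%: (81 + 161.82 = 242.82→243, 195 + 55.8 = 250.8→251, 143 + 104.16 = 247.16→247) → #F3FBF7

#70CEA3, #F3FBF7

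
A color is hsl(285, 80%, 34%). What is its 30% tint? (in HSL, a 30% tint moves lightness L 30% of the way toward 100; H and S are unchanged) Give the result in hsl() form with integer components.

hsl(285, 80%, 54%)

L moves 30% from 34 toward 100: 34 + 19.8 = 53.8 → 54.
H and S are unchanged.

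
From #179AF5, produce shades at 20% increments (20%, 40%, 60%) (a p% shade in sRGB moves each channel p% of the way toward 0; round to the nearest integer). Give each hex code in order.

#179AF5 is rgb(23, 154, 245).
20%: (23 − 4.6 = 18.4→18, 154 − 30.8 = 123.2→123, 245 − 49 = 196→196) → #127BC4
40%: (23 − 9.2 = 13.8→14, 154 − 61.6 = 92.4→92, 245 − 98 = 147→147) → #0E5C93
60%: (23 − 13.8 = 9.2→9, 154 − 92.4 = 61.6→62, 245 − 147 = 98→98) → #093E62

#127BC4, #0E5C93, #093E62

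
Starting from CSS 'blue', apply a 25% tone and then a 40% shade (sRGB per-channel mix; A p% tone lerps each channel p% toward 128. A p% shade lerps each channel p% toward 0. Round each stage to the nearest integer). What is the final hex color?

CSS blue is rgb(0, 0, 255).
A 25% tone moves each channel 25% toward 128:
  R: 0 + 0.25×(128−0) = 0 + 32 = 32 → 32
  G: 0 + 32 = 32 → 32
  B: 255 − 31.75 = 223.25 → 223
After the tone: rgb(32, 32, 223) = #2020df.
A 40% shade moves each channel 40% toward 0:
  R: 32 − 12.8 = 19.2 → 19
  G: 32 + 0.4×(0−32) = 32 − 12.8 = 19.2 → 19
  B: 223 + 0.4×(0−223) = 223 − 89.2 = 133.8 → 134
rgb(19, 19, 134) = #131386.

#131386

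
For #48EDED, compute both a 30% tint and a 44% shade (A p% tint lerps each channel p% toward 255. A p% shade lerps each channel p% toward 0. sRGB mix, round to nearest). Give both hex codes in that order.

#7FF2F2, #288585

#48EDED is rgb(72, 237, 237).
30% tint:
  R: 72 + 0.3×(255−72) = 72 + 54.9 = 126.9 → 127
  G: 237 + 5.4 = 242.4 → 242
  B: 237 + 0.3×(255−237) = 237 + 5.4 = 242.4 → 242
  → #7FF2F2
44% shade:
  R: 72 + 0.44×(0−72) = 72 − 31.68 = 40.32 → 40
  G: 237 + 0.44×(0−237) = 237 − 104.28 = 132.72 → 133
  B: 237 + 0.44×(0−237) = 237 − 104.28 = 132.72 → 133
  → #288585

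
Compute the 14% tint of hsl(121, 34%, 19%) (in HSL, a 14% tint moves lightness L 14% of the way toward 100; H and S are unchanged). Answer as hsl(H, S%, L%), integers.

L moves 14% from 19 toward 100: 19 + 11.34 = 30.34 → 30.
H and S are unchanged.

hsl(121, 34%, 30%)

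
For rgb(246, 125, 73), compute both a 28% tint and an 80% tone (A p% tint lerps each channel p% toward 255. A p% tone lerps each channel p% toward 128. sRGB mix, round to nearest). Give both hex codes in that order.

#f9a17c, #987f75

28% tint:
  R: 246 + 0.28×(255−246) = 246 + 2.52 = 248.52 → 249
  G: 125 + 0.28×(255−125) = 125 + 36.4 = 161.4 → 161
  B: 73 + 50.96 = 123.96 → 124
  → #f9a17c
80% tone:
  R: 246 − 94.4 = 151.6 → 152
  G: 125 + 2.4 = 127.4 → 127
  B: 73 + 0.8×(128−73) = 73 + 44 = 117 → 117
  → #987f75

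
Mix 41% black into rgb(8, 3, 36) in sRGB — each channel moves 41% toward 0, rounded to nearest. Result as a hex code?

#050215

Lerp each channel 41% toward 0:
  R: 8 − 3.28 = 4.72 → 5
  G: 3 + 0.41×(0−3) = 3 − 1.23 = 1.77 → 2
  B: 36 + 0.41×(0−36) = 36 − 14.76 = 21.24 → 21
rgb(5, 2, 21) = #050215.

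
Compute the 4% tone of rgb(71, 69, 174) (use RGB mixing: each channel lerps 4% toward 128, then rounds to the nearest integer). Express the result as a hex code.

#4947AC

Lerp each channel 4% toward 128:
  R: 71 + 0.04×(128−71) = 71 + 2.28 = 73.28 → 73
  G: 69 + 0.04×(128−69) = 69 + 2.36 = 71.36 → 71
  B: 174 − 1.84 = 172.16 → 172
rgb(73, 71, 172) = #4947AC.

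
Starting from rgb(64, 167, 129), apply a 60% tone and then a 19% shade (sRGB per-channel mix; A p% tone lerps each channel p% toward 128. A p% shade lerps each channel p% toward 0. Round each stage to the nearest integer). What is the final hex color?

#537568

Lerp each channel 60% toward 128:
  R: 64 + 0.6×(128−64) = 64 + 38.4 = 102.4 → 102
  G: 167 − 23.4 = 143.6 → 144
  B: 129 + 0.6×(128−129) = 129 − 0.6 = 128.4 → 128
After the tone: rgb(102, 144, 128) = #669080.
Lerp each channel 19% toward 0:
  R: 102 + 0.19×(0−102) = 102 − 19.38 = 82.62 → 83
  G: 144 + 0.19×(0−144) = 144 − 27.36 = 116.64 → 117
  B: 128 − 24.32 = 103.68 → 104
rgb(83, 117, 104) = #537568.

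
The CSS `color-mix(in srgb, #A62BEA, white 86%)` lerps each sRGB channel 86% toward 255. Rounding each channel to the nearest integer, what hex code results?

#F3E1FC

#A62BEA is rgb(166, 43, 234).
Per channel, c → c + 0.86(255 − c):
  R: 166 + 0.86×(255−166) = 166 + 76.54 = 242.54 → 243
  G: 43 + 0.86×(255−43) = 43 + 182.32 = 225.32 → 225
  B: 234 + 0.86×(255−234) = 234 + 18.06 = 252.06 → 252
rgb(243, 225, 252) = #F3E1FC.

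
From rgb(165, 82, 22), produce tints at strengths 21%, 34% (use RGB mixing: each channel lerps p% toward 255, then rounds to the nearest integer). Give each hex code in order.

21%: (165 + 18.9 = 183.9→184, 82 + 36.33 = 118.33→118, 22 + 48.93 = 70.93→71) → #B87647
34%: (165 + 30.6 = 195.6→196, 82 + 58.82 = 140.82→141, 22 + 79.22 = 101.22→101) → #C48D65

#B87647, #C48D65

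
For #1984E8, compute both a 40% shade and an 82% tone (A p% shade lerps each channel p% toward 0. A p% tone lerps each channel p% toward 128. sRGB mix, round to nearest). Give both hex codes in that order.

#1984E8 is rgb(25, 132, 232).
40% shade:
  R: 25 + 0.4×(0−25) = 25 − 10 = 15 → 15
  G: 132 + 0.4×(0−132) = 132 − 52.8 = 79.2 → 79
  B: 232 − 92.8 = 139.2 → 139
  → #0F4F8B
82% tone:
  R: 25 + 84.46 = 109.46 → 109
  G: 132 + 0.82×(128−132) = 132 − 3.28 = 128.72 → 129
  B: 232 + 0.82×(128−232) = 232 − 85.28 = 146.72 → 147
  → #6D8193

#0F4F8B, #6D8193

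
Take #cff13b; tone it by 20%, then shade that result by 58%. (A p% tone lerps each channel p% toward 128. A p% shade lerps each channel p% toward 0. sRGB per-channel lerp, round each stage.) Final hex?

#cff13b is rgb(207, 241, 59).
A 20% tone moves each channel 20% toward 128:
  R: 207 + 0.2×(128−207) = 207 − 15.8 = 191.2 → 191
  G: 241 − 22.6 = 218.4 → 218
  B: 59 + 0.2×(128−59) = 59 + 13.8 = 72.8 → 73
After the tone: rgb(191, 218, 73) = #bfda49.
Per channel, c → c + 0.58(0 − c):
  R: 191 + 0.58×(0−191) = 191 − 110.78 = 80.22 → 80
  G: 218 − 126.44 = 91.56 → 92
  B: 73 + 0.58×(0−73) = 73 − 42.34 = 30.66 → 31
rgb(80, 92, 31) = #505c1f.

#505c1f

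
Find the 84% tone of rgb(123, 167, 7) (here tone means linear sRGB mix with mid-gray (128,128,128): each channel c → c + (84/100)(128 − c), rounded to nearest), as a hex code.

#7F866D

An 84% tone moves each channel 84% toward 128:
  R: 123 + 0.84×(128−123) = 123 + 4.2 = 127.2 → 127
  G: 167 − 32.76 = 134.24 → 134
  B: 7 + 0.84×(128−7) = 7 + 101.64 = 108.64 → 109
rgb(127, 134, 109) = #7F866D.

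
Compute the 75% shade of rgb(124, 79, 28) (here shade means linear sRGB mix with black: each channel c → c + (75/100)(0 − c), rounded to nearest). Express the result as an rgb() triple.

Per channel, c → c + 0.75(0 − c):
  R: 124 − 93 = 31 → 31
  G: 79 + 0.75×(0−79) = 79 − 59.25 = 19.75 → 20
  B: 28 + 0.75×(0−28) = 28 − 21 = 7 → 7

rgb(31, 20, 7)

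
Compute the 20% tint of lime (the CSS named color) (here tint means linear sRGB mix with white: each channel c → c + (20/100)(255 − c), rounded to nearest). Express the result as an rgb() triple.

rgb(51, 255, 51)

CSS lime is rgb(0, 255, 0).
Per channel, c → c + 0.2(255 − c):
  R: 0 + 0.2×(255−0) = 0 + 51 = 51 → 51
  G: 255 + 0 = 255 → 255
  B: 0 + 0.2×(255−0) = 0 + 51 = 51 → 51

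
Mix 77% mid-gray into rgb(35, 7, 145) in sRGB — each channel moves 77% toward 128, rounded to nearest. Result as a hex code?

Per channel, c → c + 0.77(128 − c):
  R: 35 + 0.77×(128−35) = 35 + 71.61 = 106.61 → 107
  G: 7 + 0.77×(128−7) = 7 + 93.17 = 100.17 → 100
  B: 145 − 13.09 = 131.91 → 132
rgb(107, 100, 132) = #6b6484.

#6b6484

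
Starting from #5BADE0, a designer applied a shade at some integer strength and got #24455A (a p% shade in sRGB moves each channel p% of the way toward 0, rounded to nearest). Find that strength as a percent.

60%

#5BADE0 is rgb(91, 173, 224); #24455A is rgb(36, 69, 90).
On the B channel (widest range): 90 ≈ 224 + (p/100)(0 − 224), so p ≈ 100×(90 − 224)/(0 − 224) = -13400/-224 = 59.82.
p = 60 reproduces all three channels after rounding.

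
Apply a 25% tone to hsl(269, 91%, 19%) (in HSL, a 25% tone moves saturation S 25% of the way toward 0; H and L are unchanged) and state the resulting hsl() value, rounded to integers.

hsl(269, 68%, 19%)

S moves 25% from 91 toward 0: 91 − 22.75 = 68.25 → 68.
H and L are unchanged.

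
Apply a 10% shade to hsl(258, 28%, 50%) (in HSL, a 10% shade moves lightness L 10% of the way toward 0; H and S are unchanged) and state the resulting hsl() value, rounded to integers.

hsl(258, 28%, 45%)

L moves 10% from 50 toward 0: 50 − 5 = 45 → 45.
H and S are unchanged.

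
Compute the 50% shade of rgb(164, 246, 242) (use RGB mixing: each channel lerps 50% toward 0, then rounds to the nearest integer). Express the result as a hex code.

#527B79

Per channel, c → c + 0.5(0 − c):
  R: 164 + 0.5×(0−164) = 164 − 82 = 82 → 82
  G: 246 − 123 = 123 → 123
  B: 242 − 121 = 121 → 121
rgb(82, 123, 121) = #527B79.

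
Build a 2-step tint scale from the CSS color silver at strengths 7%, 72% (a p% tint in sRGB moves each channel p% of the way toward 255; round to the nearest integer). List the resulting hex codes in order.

CSS silver is rgb(192, 192, 192).
7%: (192 + 4.41 = 196.41→196, 192 + 4.41 = 196.41→196, 192 + 4.41 = 196.41→196) → #C4C4C4
72%: (192 + 45.36 = 237.36→237, 192 + 45.36 = 237.36→237, 192 + 45.36 = 237.36→237) → #EDEDED

#C4C4C4, #EDEDED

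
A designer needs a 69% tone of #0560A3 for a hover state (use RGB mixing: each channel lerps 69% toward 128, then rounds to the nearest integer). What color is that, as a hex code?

#5A768B

#0560A3 is rgb(5, 96, 163).
A 69% tone moves each channel 69% toward 128:
  R: 5 + 0.69×(128−5) = 5 + 84.87 = 89.87 → 90
  G: 96 + 0.69×(128−96) = 96 + 22.08 = 118.08 → 118
  B: 163 − 24.15 = 138.85 → 139
rgb(90, 118, 139) = #5A768B.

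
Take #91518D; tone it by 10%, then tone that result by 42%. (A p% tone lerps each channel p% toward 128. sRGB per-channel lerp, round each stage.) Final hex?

#896887

#91518D is rgb(145, 81, 141).
A 10% tone moves each channel 10% toward 128:
  R: 145 + 0.1×(128−145) = 145 − 1.7 = 143.3 → 143
  G: 81 + 0.1×(128−81) = 81 + 4.7 = 85.7 → 86
  B: 141 + 0.1×(128−141) = 141 − 1.3 = 139.7 → 140
After the tone: rgb(143, 86, 140) = #8F568C.
Per channel, c → c + 0.42(128 − c):
  R: 143 + 0.42×(128−143) = 143 − 6.3 = 136.7 → 137
  G: 86 + 17.64 = 103.64 → 104
  B: 140 − 5.04 = 134.96 → 135
rgb(137, 104, 135) = #896887.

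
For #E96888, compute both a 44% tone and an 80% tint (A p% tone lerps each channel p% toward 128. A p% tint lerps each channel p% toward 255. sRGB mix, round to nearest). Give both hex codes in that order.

#BB7384, #FBE1E7

#E96888 is rgb(233, 104, 136).
44% tone:
  R: 233 + 0.44×(128−233) = 233 − 46.2 = 186.8 → 187
  G: 104 + 0.44×(128−104) = 104 + 10.56 = 114.56 → 115
  B: 136 + 0.44×(128−136) = 136 − 3.52 = 132.48 → 132
  → #BB7384
80% tint:
  R: 233 + 0.8×(255−233) = 233 + 17.6 = 250.6 → 251
  G: 104 + 0.8×(255−104) = 104 + 120.8 = 224.8 → 225
  B: 136 + 95.2 = 231.2 → 231
  → #FBE1E7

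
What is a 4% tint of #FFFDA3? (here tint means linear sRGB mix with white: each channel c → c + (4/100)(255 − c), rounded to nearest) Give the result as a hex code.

#FFFDA3 is rgb(255, 253, 163).
Per channel, c → c + 0.04(255 − c):
  R: 255 + 0.04×(255−255) = 255 + 0 = 255 → 255
  G: 253 + 0.08 = 253.08 → 253
  B: 163 + 0.04×(255−163) = 163 + 3.68 = 166.68 → 167
rgb(255, 253, 167) = #FFFDA7.

#FFFDA7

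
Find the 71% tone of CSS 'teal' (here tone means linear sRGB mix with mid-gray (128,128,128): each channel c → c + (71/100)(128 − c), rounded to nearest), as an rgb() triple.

rgb(91, 128, 128)

CSS teal is rgb(0, 128, 128).
Per channel, c → c + 0.71(128 − c):
  R: 0 + 0.71×(128−0) = 0 + 90.88 = 90.88 → 91
  G: 128 + 0 = 128 → 128
  B: 128 + 0.71×(128−128) = 128 + 0 = 128 → 128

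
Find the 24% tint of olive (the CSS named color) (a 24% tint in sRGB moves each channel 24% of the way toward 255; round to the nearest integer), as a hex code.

CSS olive is rgb(128, 128, 0).
A 24% tint moves each channel 24% toward 255:
  R: 128 + 0.24×(255−128) = 128 + 30.48 = 158.48 → 158
  G: 128 + 30.48 = 158.48 → 158
  B: 0 + 61.2 = 61.2 → 61
rgb(158, 158, 61) = #9E9E3D.

#9E9E3D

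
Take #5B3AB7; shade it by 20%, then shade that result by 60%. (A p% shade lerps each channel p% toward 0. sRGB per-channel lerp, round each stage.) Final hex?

#5B3AB7 is rgb(91, 58, 183).
Lerp each channel 20% toward 0:
  R: 91 − 18.2 = 72.8 → 73
  G: 58 + 0.2×(0−58) = 58 − 11.6 = 46.4 → 46
  B: 183 − 36.6 = 146.4 → 146
After the shade: rgb(73, 46, 146) = #492E92.
Per channel, c → c + 0.6(0 − c):
  R: 73 + 0.6×(0−73) = 73 − 43.8 = 29.2 → 29
  G: 46 + 0.6×(0−46) = 46 − 27.6 = 18.4 → 18
  B: 146 − 87.6 = 58.4 → 58
rgb(29, 18, 58) = #1D123A.

#1D123A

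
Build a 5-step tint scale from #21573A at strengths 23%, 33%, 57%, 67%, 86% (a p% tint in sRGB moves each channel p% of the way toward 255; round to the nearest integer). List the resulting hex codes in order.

#547E67, #6A8E7B, #A0B7AA, #B6C8BE, #E0E7E3

#21573A is rgb(33, 87, 58).
23%: (33 + 51.06 = 84.06→84, 87 + 38.64 = 125.64→126, 58 + 45.31 = 103.31→103) → #547E67
33%: (33 + 73.26 = 106.26→106, 87 + 55.44 = 142.44→142, 58 + 65.01 = 123.01→123) → #6A8E7B
57%: (33 + 126.54 = 159.54→160, 87 + 95.76 = 182.76→183, 58 + 112.29 = 170.29→170) → #A0B7AA
67%: (33 + 148.74 = 181.74→182, 87 + 112.56 = 199.56→200, 58 + 131.99 = 189.99→190) → #B6C8BE
86%: (33 + 190.92 = 223.92→224, 87 + 144.48 = 231.48→231, 58 + 169.42 = 227.42→227) → #E0E7E3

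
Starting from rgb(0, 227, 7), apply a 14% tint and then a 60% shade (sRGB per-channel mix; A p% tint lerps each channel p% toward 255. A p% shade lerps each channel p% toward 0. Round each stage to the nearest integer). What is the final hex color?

A 14% tint moves each channel 14% toward 255:
  R: 0 + 35.7 = 35.7 → 36
  G: 227 + 3.92 = 230.92 → 231
  B: 7 + 0.14×(255−7) = 7 + 34.72 = 41.72 → 42
After the tint: rgb(36, 231, 42) = #24e72a.
Per channel, c → c + 0.6(0 − c):
  R: 36 + 0.6×(0−36) = 36 − 21.6 = 14.4 → 14
  G: 231 + 0.6×(0−231) = 231 − 138.6 = 92.4 → 92
  B: 42 + 0.6×(0−42) = 42 − 25.2 = 16.8 → 17
rgb(14, 92, 17) = #0e5c11.

#0e5c11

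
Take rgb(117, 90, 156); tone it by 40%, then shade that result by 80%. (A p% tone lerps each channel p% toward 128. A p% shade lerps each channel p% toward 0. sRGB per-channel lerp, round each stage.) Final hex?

Per channel, c → c + 0.4(128 − c):
  R: 117 + 0.4×(128−117) = 117 + 4.4 = 121.4 → 121
  G: 90 + 15.2 = 105.2 → 105
  B: 156 + 0.4×(128−156) = 156 − 11.2 = 144.8 → 145
After the tone: rgb(121, 105, 145) = #796991.
Lerp each channel 80% toward 0:
  R: 121 + 0.8×(0−121) = 121 − 96.8 = 24.2 → 24
  G: 105 + 0.8×(0−105) = 105 − 84 = 21 → 21
  B: 145 − 116 = 29 → 29
rgb(24, 21, 29) = #18151D.

#18151D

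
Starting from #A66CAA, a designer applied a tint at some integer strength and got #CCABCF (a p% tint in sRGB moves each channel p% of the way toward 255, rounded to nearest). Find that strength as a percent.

#A66CAA is rgb(166, 108, 170); #CCABCF is rgb(204, 171, 207).
On the G channel (widest range): 171 ≈ 108 + (p/100)(255 − 108), so p ≈ 100×(171 − 108)/(255 − 108) = 6300/147 = 42.86.
p = 43 reproduces all three channels after rounding.

43%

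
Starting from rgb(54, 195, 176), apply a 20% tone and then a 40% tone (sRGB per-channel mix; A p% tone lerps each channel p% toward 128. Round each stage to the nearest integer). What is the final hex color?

#5DA097

A 20% tone moves each channel 20% toward 128:
  R: 54 + 0.2×(128−54) = 54 + 14.8 = 68.8 → 69
  G: 195 + 0.2×(128−195) = 195 − 13.4 = 181.6 → 182
  B: 176 − 9.6 = 166.4 → 166
After the tone: rgb(69, 182, 166) = #45B6A6.
Per channel, c → c + 0.4(128 − c):
  R: 69 + 23.6 = 92.6 → 93
  G: 182 + 0.4×(128−182) = 182 − 21.6 = 160.4 → 160
  B: 166 + 0.4×(128−166) = 166 − 15.2 = 150.8 → 151
rgb(93, 160, 151) = #5DA097.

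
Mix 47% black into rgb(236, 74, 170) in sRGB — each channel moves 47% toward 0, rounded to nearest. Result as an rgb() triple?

Per channel, c → c + 0.47(0 − c):
  R: 236 + 0.47×(0−236) = 236 − 110.92 = 125.08 → 125
  G: 74 + 0.47×(0−74) = 74 − 34.78 = 39.22 → 39
  B: 170 − 79.9 = 90.1 → 90

rgb(125, 39, 90)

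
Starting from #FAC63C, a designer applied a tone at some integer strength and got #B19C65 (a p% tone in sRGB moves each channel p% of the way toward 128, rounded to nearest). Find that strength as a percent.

#FAC63C is rgb(250, 198, 60); #B19C65 is rgb(177, 156, 101).
On the R channel (widest range): 177 ≈ 250 + (p/100)(128 − 250), so p ≈ 100×(177 − 250)/(128 − 250) = -7300/-122 = 59.84.
p = 60 reproduces all three channels after rounding.

60%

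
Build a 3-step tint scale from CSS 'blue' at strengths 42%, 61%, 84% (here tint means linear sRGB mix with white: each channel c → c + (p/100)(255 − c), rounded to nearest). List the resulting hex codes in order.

CSS blue is rgb(0, 0, 255).
42%: (0 + 107.1 = 107.1→107, 0 + 107.1 = 107.1→107, 255→255) → #6B6BFF
61%: (0 + 155.55 = 155.55→156, 0 + 155.55 = 155.55→156, 255→255) → #9C9CFF
84%: (0 + 214.2 = 214.2→214, 0 + 214.2 = 214.2→214, 255→255) → #D6D6FF

#6B6BFF, #9C9CFF, #D6D6FF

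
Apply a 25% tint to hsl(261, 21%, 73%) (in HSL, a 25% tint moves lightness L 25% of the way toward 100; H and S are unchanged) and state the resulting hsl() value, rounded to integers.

L moves 25% from 73 toward 100: 73 + 6.75 = 79.75 → 80.
H and S are unchanged.

hsl(261, 21%, 80%)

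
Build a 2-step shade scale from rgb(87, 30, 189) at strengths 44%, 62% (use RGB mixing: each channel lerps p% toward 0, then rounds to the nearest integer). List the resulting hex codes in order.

44%: (87 − 38.28 = 48.72→49, 30 − 13.2 = 16.8→17, 189 − 83.16 = 105.84→106) → #31116a
62%: (87 − 53.94 = 33.06→33, 30 − 18.6 = 11.4→11, 189 − 117.18 = 71.82→72) → #210b48

#31116a, #210b48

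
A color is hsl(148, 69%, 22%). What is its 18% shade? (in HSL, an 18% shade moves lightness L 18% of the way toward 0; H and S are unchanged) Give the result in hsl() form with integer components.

hsl(148, 69%, 18%)

L moves 18% from 22 toward 0: 22 − 3.96 = 18.04 → 18.
H and S are unchanged.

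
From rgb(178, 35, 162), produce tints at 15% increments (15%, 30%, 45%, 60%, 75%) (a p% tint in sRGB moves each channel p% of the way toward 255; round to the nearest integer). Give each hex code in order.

15%: (178 + 11.55 = 189.55→190, 35 + 33 = 68→68, 162 + 13.95 = 175.95→176) → #be44b0
30%: (178 + 23.1 = 201.1→201, 35 + 66 = 101→101, 162 + 27.9 = 189.9→190) → #c965be
45%: (178 + 34.65 = 212.65→213, 35 + 99 = 134→134, 162 + 41.85 = 203.85→204) → #d586cc
60%: (178 + 46.2 = 224.2→224, 35 + 132 = 167→167, 162 + 55.8 = 217.8→218) → #e0a7da
75%: (178 + 57.75 = 235.75→236, 35 + 165 = 200→200, 162 + 69.75 = 231.75→232) → #ecc8e8

#be44b0, #c965be, #d586cc, #e0a7da, #ecc8e8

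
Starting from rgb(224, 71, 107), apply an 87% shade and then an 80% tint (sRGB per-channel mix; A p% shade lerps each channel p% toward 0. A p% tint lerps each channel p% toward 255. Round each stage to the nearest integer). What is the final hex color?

#D2CECF

Per channel, c → c + 0.87(0 − c):
  R: 224 + 0.87×(0−224) = 224 − 194.88 = 29.12 → 29
  G: 71 + 0.87×(0−71) = 71 − 61.77 = 9.23 → 9
  B: 107 − 93.09 = 13.91 → 14
After the shade: rgb(29, 9, 14) = #1D090E.
Per channel, c → c + 0.8(255 − c):
  R: 29 + 180.8 = 209.8 → 210
  G: 9 + 0.8×(255−9) = 9 + 196.8 = 205.8 → 206
  B: 14 + 0.8×(255−14) = 14 + 192.8 = 206.8 → 207
rgb(210, 206, 207) = #D2CECF.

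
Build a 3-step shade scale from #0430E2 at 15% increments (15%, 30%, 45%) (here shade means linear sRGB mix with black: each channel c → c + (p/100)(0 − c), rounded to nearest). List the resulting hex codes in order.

#0329C0, #03229E, #021A7C

#0430E2 is rgb(4, 48, 226).
15%: (4 − 0.6 = 3.4→3, 48 − 7.2 = 40.8→41, 226 − 33.9 = 192.1→192) → #0329C0
30%: (4 − 1.2 = 2.8→3, 48 − 14.4 = 33.6→34, 226 − 67.8 = 158.2→158) → #03229E
45%: (4 − 1.8 = 2.2→2, 48 − 21.6 = 26.4→26, 226 − 101.7 = 124.3→124) → #021A7C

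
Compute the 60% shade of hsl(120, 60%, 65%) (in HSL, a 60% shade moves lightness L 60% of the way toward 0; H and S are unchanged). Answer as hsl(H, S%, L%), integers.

L moves 60% from 65 toward 0: 65 − 39 = 26 → 26.
H and S are unchanged.

hsl(120, 60%, 26%)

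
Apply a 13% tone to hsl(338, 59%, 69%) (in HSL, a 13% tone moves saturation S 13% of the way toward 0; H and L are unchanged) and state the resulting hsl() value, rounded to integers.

hsl(338, 51%, 69%)

S moves 13% from 59 toward 0: 59 − 7.67 = 51.33 → 51.
H and L are unchanged.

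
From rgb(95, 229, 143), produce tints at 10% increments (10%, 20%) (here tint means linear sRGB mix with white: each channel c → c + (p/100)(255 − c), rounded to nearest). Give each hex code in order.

#6FE89A, #7FEAA5

10%: (95 + 16 = 111→111, 229 + 2.6 = 231.6→232, 143 + 11.2 = 154.2→154) → #6FE89A
20%: (95 + 32 = 127→127, 229 + 5.2 = 234.2→234, 143 + 22.4 = 165.4→165) → #7FEAA5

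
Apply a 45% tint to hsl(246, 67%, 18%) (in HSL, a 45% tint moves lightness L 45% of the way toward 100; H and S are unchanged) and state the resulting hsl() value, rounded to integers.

L moves 45% from 18 toward 100: 18 + 36.9 = 54.9 → 55.
H and S are unchanged.

hsl(246, 67%, 55%)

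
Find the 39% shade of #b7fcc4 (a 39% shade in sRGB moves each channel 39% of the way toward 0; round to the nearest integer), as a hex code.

#709a78

#b7fcc4 is rgb(183, 252, 196).
Per channel, c → c + 0.39(0 − c):
  R: 183 + 0.39×(0−183) = 183 − 71.37 = 111.63 → 112
  G: 252 − 98.28 = 153.72 → 154
  B: 196 − 76.44 = 119.56 → 120
rgb(112, 154, 120) = #709a78.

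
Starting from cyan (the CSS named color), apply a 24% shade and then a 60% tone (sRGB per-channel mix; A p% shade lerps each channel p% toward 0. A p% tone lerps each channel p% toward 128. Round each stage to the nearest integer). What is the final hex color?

CSS cyan is rgb(0, 255, 255).
Lerp each channel 24% toward 0:
  R: 0 + 0 = 0 → 0
  G: 255 − 61.2 = 193.8 → 194
  B: 255 − 61.2 = 193.8 → 194
After the shade: rgb(0, 194, 194) = #00C2C2.
A 60% tone moves each channel 60% toward 128:
  R: 0 + 0.6×(128−0) = 0 + 76.8 = 76.8 → 77
  G: 194 + 0.6×(128−194) = 194 − 39.6 = 154.4 → 154
  B: 194 + 0.6×(128−194) = 194 − 39.6 = 154.4 → 154
rgb(77, 154, 154) = #4D9A9A.

#4D9A9A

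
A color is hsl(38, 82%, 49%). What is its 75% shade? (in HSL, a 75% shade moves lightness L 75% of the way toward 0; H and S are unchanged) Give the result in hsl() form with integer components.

hsl(38, 82%, 12%)

L moves 75% from 49 toward 0: 49 − 36.75 = 12.25 → 12.
H and S are unchanged.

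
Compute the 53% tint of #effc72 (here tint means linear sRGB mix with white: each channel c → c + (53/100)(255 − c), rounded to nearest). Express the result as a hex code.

#effc72 is rgb(239, 252, 114).
Lerp each channel 53% toward 255:
  R: 239 + 0.53×(255−239) = 239 + 8.48 = 247.48 → 247
  G: 252 + 0.53×(255−252) = 252 + 1.59 = 253.59 → 254
  B: 114 + 0.53×(255−114) = 114 + 74.73 = 188.73 → 189
rgb(247, 254, 189) = #f7febd.

#f7febd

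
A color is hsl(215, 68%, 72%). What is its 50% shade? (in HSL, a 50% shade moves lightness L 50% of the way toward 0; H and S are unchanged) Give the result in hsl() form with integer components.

L moves 50% from 72 toward 0: 72 − 36 = 36 → 36.
H and S are unchanged.

hsl(215, 68%, 36%)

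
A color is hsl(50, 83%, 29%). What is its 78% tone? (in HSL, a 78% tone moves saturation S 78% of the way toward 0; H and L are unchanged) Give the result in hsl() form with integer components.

hsl(50, 18%, 29%)

S moves 78% from 83 toward 0: 83 − 64.74 = 18.26 → 18.
H and L are unchanged.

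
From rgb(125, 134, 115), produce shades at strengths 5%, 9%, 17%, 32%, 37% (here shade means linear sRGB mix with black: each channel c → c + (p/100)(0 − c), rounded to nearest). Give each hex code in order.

5%: (125 − 6.25 = 118.75→119, 134 − 6.7 = 127.3→127, 115 − 5.75 = 109.25→109) → #777f6d
9%: (125 − 11.25 = 113.75→114, 134 − 12.06 = 121.94→122, 115 − 10.35 = 104.65→105) → #727a69
17%: (125 − 21.25 = 103.75→104, 134 − 22.78 = 111.22→111, 115 − 19.55 = 95.45→95) → #686f5f
32%: (125 − 40 = 85→85, 134 − 42.88 = 91.12→91, 115 − 36.8 = 78.2→78) → #555b4e
37%: (125 − 46.25 = 78.75→79, 134 − 49.58 = 84.42→84, 115 − 42.55 = 72.45→72) → #4f5448

#777f6d, #727a69, #686f5f, #555b4e, #4f5448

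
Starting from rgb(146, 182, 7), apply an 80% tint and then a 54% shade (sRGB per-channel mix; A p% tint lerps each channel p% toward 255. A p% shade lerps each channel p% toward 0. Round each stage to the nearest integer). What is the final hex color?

An 80% tint moves each channel 80% toward 255:
  R: 146 + 0.8×(255−146) = 146 + 87.2 = 233.2 → 233
  G: 182 + 0.8×(255−182) = 182 + 58.4 = 240.4 → 240
  B: 7 + 198.4 = 205.4 → 205
After the tint: rgb(233, 240, 205) = #e9f0cd.
Per channel, c → c + 0.54(0 − c):
  R: 233 + 0.54×(0−233) = 233 − 125.82 = 107.18 → 107
  G: 240 + 0.54×(0−240) = 240 − 129.6 = 110.4 → 110
  B: 205 + 0.54×(0−205) = 205 − 110.7 = 94.3 → 94
rgb(107, 110, 94) = #6b6e5e.

#6b6e5e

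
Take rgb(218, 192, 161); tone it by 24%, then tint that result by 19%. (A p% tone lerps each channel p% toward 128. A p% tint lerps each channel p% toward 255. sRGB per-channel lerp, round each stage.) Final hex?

Lerp each channel 24% toward 128:
  R: 218 − 21.6 = 196.4 → 196
  G: 192 − 15.36 = 176.64 → 177
  B: 161 − 7.92 = 153.08 → 153
After the tone: rgb(196, 177, 153) = #c4b199.
A 19% tint moves each channel 19% toward 255:
  R: 196 + 0.19×(255−196) = 196 + 11.21 = 207.21 → 207
  G: 177 + 0.19×(255−177) = 177 + 14.82 = 191.82 → 192
  B: 153 + 0.19×(255−153) = 153 + 19.38 = 172.38 → 172
rgb(207, 192, 172) = #cfc0ac.

#cfc0ac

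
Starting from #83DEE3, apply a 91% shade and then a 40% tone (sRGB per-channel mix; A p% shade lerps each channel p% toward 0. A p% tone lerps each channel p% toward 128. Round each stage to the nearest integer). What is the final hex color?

#3A3F3F

#83DEE3 is rgb(131, 222, 227).
Lerp each channel 91% toward 0:
  R: 131 + 0.91×(0−131) = 131 − 119.21 = 11.79 → 12
  G: 222 + 0.91×(0−222) = 222 − 202.02 = 19.98 → 20
  B: 227 + 0.91×(0−227) = 227 − 206.57 = 20.43 → 20
After the shade: rgb(12, 20, 20) = #0C1414.
Per channel, c → c + 0.4(128 − c):
  R: 12 + 46.4 = 58.4 → 58
  G: 20 + 43.2 = 63.2 → 63
  B: 20 + 43.2 = 63.2 → 63
rgb(58, 63, 63) = #3A3F3F.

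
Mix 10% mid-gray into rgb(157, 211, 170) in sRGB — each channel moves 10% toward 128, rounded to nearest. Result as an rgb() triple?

A 10% tone moves each channel 10% toward 128:
  R: 157 + 0.1×(128−157) = 157 − 2.9 = 154.1 → 154
  G: 211 + 0.1×(128−211) = 211 − 8.3 = 202.7 → 203
  B: 170 + 0.1×(128−170) = 170 − 4.2 = 165.8 → 166

rgb(154, 203, 166)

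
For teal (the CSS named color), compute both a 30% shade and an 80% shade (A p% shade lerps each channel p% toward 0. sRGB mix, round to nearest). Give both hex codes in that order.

#005a5a, #001a1a

CSS teal is rgb(0, 128, 128).
30% shade:
  R: 0 + 0.3×(0−0) = 0 + 0 = 0 → 0
  G: 128 + 0.3×(0−128) = 128 − 38.4 = 89.6 → 90
  B: 128 + 0.3×(0−128) = 128 − 38.4 = 89.6 → 90
  → #005a5a
80% shade:
  R: 0 + 0.8×(0−0) = 0 + 0 = 0 → 0
  G: 128 − 102.4 = 25.6 → 26
  B: 128 + 0.8×(0−128) = 128 − 102.4 = 25.6 → 26
  → #001a1a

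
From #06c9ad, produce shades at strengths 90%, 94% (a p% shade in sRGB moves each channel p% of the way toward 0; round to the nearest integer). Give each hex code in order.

#011411, #000c0a

#06c9ad is rgb(6, 201, 173).
90%: (6 − 5.4 = 0.6→1, 201 − 180.9 = 20.1→20, 173 − 155.7 = 17.3→17) → #011411
94%: (6 − 5.64 = 0.36→0, 201 − 188.94 = 12.06→12, 173 − 162.62 = 10.38→10) → #000c0a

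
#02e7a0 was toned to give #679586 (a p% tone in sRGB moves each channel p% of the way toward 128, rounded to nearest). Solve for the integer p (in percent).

80%

#02e7a0 is rgb(2, 231, 160); #679586 is rgb(103, 149, 134).
On the R channel (widest range): 103 ≈ 2 + (p/100)(128 − 2), so p ≈ 100×(103 − 2)/(128 − 2) = 10100/126 = 80.16.
p = 80 reproduces all three channels after rounding.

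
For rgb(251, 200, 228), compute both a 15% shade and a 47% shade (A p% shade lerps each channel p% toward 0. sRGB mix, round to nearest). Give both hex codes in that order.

#d5aac2, #856a79

15% shade:
  R: 251 + 0.15×(0−251) = 251 − 37.65 = 213.35 → 213
  G: 200 − 30 = 170 → 170
  B: 228 + 0.15×(0−228) = 228 − 34.2 = 193.8 → 194
  → #d5aac2
47% shade:
  R: 251 + 0.47×(0−251) = 251 − 117.97 = 133.03 → 133
  G: 200 + 0.47×(0−200) = 200 − 94 = 106 → 106
  B: 228 − 107.16 = 120.84 → 121
  → #856a79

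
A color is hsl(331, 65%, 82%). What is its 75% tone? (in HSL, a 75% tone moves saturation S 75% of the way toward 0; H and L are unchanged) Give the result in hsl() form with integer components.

S moves 75% from 65 toward 0: 65 − 48.75 = 16.25 → 16.
H and L are unchanged.

hsl(331, 16%, 82%)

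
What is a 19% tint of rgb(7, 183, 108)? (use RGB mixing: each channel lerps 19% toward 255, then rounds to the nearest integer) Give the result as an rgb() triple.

rgb(54, 197, 136)

Lerp each channel 19% toward 255:
  R: 7 + 47.12 = 54.12 → 54
  G: 183 + 0.19×(255−183) = 183 + 13.68 = 196.68 → 197
  B: 108 + 27.93 = 135.93 → 136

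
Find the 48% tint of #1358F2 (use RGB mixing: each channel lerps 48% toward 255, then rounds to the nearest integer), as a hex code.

#1358F2 is rgb(19, 88, 242).
Per channel, c → c + 0.48(255 − c):
  R: 19 + 0.48×(255−19) = 19 + 113.28 = 132.28 → 132
  G: 88 + 80.16 = 168.16 → 168
  B: 242 + 0.48×(255−242) = 242 + 6.24 = 248.24 → 248
rgb(132, 168, 248) = #84A8F8.

#84A8F8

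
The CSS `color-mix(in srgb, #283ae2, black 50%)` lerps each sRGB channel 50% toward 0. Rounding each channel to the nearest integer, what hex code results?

#141d71

#283ae2 is rgb(40, 58, 226).
A 50% shade moves each channel 50% toward 0:
  R: 40 − 20 = 20 → 20
  G: 58 + 0.5×(0−58) = 58 − 29 = 29 → 29
  B: 226 + 0.5×(0−226) = 226 − 113 = 113 → 113
rgb(20, 29, 113) = #141d71.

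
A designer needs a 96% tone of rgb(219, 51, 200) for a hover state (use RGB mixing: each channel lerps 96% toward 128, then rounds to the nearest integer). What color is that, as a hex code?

#847D83

A 96% tone moves each channel 96% toward 128:
  R: 219 + 0.96×(128−219) = 219 − 87.36 = 131.64 → 132
  G: 51 + 0.96×(128−51) = 51 + 73.92 = 124.92 → 125
  B: 200 − 69.12 = 130.88 → 131
rgb(132, 125, 131) = #847D83.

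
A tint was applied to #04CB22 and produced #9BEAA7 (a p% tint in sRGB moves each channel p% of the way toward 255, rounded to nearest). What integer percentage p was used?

#04CB22 is rgb(4, 203, 34); #9BEAA7 is rgb(155, 234, 167).
On the R channel (widest range): 155 ≈ 4 + (p/100)(255 − 4), so p ≈ 100×(155 − 4)/(255 − 4) = 15100/251 = 60.16.
p = 60 reproduces all three channels after rounding.

60%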